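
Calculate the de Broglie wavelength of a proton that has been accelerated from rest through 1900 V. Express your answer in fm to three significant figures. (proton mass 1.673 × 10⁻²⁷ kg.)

KE = eV = 1.602 × 10⁻¹⁹ × 1900 = 3.044 × 10⁻¹⁶ J.
p = √(2mKE) = √(2 × 1.673 × 10⁻²⁷ × 3.044 × 10⁻¹⁶) = 1.009 × 10⁻²¹ kg·m/s.
λ = h/p = 6.626 × 10⁻³⁴ / 1.009 × 10⁻²¹ = 6.57 × 10⁻¹³ m = 657 fm.

λ = 657 fm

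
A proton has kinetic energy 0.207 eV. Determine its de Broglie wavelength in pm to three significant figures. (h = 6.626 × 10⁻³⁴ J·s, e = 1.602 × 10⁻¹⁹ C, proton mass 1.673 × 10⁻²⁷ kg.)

λ = 62.9 pm

KE = 0.207 eV = 3.316 × 10⁻²⁰ J.
p = √(2mKE) = √(2 × 1.673 × 10⁻²⁷ × 3.316 × 10⁻²⁰) = 1.053 × 10⁻²³ kg·m/s.
λ = h/p = 6.626 × 10⁻³⁴ / 1.053 × 10⁻²³ = 6.29 × 10⁻¹¹ m = 62.9 pm.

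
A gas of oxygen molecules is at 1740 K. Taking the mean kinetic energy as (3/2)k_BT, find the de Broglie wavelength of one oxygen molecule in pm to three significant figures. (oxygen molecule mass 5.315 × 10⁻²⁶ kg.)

λ = 10.7 pm

KE = (3/2)k_BT = 1.5 × 1.381 × 10⁻²³ × 1740 = 3.604 × 10⁻²⁰ J.
p = √(2mKE) = √(2 × 5.315 × 10⁻²⁶ × 3.604 × 10⁻²⁰) = 6.190 × 10⁻²³ kg·m/s.
λ = h/p = 1.07 × 10⁻¹¹ m = 10.7 pm.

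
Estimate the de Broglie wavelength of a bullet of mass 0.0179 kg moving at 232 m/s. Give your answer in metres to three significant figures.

p = mv = 0.0179 × 232 = 4.153 kg·m/s.
λ = h/p = 6.626 × 10⁻³⁴ / 4.153 = 1.60 × 10⁻³⁴ m.

λ = 1.60 × 10⁻³⁴ m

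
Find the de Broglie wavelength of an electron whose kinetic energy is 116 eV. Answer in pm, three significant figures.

λ = 114 pm

KE = 116 eV = 1.858 × 10⁻¹⁷ J.
p = √(2mKE) = √(2 × 9.109 × 10⁻³¹ × 1.858 × 10⁻¹⁷) = 5.818 × 10⁻²⁴ kg·m/s.
λ = h/p = 6.626 × 10⁻³⁴ / 5.818 × 10⁻²⁴ = 1.14 × 10⁻¹⁰ m = 114 pm.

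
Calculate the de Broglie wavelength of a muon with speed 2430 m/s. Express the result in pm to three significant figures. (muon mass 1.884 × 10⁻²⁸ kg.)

p = mv = 1.884 × 10⁻²⁸ × 2430 = 4.578 × 10⁻²⁵ kg·m/s.
λ = h/p = 6.626 × 10⁻³⁴ / 4.578 × 10⁻²⁵ = 1.45 × 10⁻⁹ m = 1450 pm.

λ = 1450 pm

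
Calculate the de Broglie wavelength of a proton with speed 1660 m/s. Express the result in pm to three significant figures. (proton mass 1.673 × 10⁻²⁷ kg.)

p = mv = 1.673 × 10⁻²⁷ × 1660 = 2.777 × 10⁻²⁴ kg·m/s.
λ = h/p = 6.626 × 10⁻³⁴ / 2.777 × 10⁻²⁴ = 2.39 × 10⁻¹⁰ m = 239 pm.

λ = 239 pm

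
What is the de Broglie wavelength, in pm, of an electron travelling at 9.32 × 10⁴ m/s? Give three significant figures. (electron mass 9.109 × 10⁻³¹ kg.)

λ = 7800 pm

p = mv = 9.109 × 10⁻³¹ × 9.32 × 10⁴ = 8.490 × 10⁻²⁶ kg·m/s.
λ = h/p = 6.626 × 10⁻³⁴ / 8.490 × 10⁻²⁶ = 7.80 × 10⁻⁹ m = 7800 pm.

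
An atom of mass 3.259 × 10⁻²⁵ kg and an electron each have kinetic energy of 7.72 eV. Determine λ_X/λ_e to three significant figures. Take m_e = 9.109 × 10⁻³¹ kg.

λ_X/λ_e = 1.67 × 10⁻³

At fixed KE, p = √(2mKE) so λ = h/p ∝ 1/√m.
λ_X/λ_e = √(m_e/m_X) = √(9.109 × 10⁻³¹/3.259 × 10⁻²⁵) = √(2.795 × 10⁻⁶) = 1.67 × 10⁻³.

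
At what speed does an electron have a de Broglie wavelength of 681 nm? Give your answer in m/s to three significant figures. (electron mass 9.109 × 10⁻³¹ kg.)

p = h/λ = 6.626 × 10⁻³⁴ / 6.810 × 10⁻⁷ = 9.730 × 10⁻²⁸ kg·m/s.
v = p/m = 9.730 × 10⁻²⁸ / 9.109 × 10⁻³¹ = 1.07 × 10³ m/s = 1070 m/s.

v = 1070 m/s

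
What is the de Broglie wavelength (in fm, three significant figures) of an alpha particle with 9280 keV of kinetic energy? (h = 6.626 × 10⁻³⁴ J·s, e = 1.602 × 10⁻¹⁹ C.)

KE = 9280 keV = 1.487 × 10⁻¹² J.
p = √(2mKE) = √(2 × 6.645 × 10⁻²⁷ × 1.487 × 10⁻¹²) = 1.406 × 10⁻¹⁹ kg·m/s.
λ = h/p = 6.626 × 10⁻³⁴ / 1.406 × 10⁻¹⁹ = 4.71 × 10⁻¹⁵ m = 4.71 fm.

λ = 4.71 fm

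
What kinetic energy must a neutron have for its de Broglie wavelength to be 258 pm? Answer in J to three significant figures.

KE = 1.97 × 10⁻²¹ J

p = h/λ = 6.626 × 10⁻³⁴ / 2.580 × 10⁻¹⁰ = 2.568 × 10⁻²⁴ kg·m/s.
KE = p²/(2m) = (2.568 × 10⁻²⁴)² / (2 × 1.675 × 10⁻²⁷) = 1.969 × 10⁻²¹ J = 1.97 × 10⁻²¹ J.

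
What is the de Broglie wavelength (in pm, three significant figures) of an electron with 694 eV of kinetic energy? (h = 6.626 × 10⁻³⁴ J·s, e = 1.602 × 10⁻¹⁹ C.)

λ = 46.6 pm

KE = 694 eV = 1.112 × 10⁻¹⁶ J.
p = √(2mKE) = √(2 × 9.109 × 10⁻³¹ × 1.112 × 10⁻¹⁶) = 1.423 × 10⁻²³ kg·m/s.
λ = h/p = 6.626 × 10⁻³⁴ / 1.423 × 10⁻²³ = 4.66 × 10⁻¹¹ m = 46.6 pm.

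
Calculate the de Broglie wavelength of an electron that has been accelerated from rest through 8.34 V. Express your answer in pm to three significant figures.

KE = eV = 1.602 × 10⁻¹⁹ × 8.340 = 1.336 × 10⁻¹⁸ J.
p = √(2mKE) = √(2 × 9.109 × 10⁻³¹ × 1.336 × 10⁻¹⁸) = 1.560 × 10⁻²⁴ kg·m/s.
λ = h/p = 6.626 × 10⁻³⁴ / 1.560 × 10⁻²⁴ = 4.25 × 10⁻¹⁰ m = 425 pm.

λ = 425 pm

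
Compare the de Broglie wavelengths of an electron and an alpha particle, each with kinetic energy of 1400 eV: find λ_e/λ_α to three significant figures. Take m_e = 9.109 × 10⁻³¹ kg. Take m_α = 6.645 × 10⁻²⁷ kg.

At fixed KE, p = √(2mKE) so λ = h/p ∝ 1/√m.
λ_e/λ_α = √(m_α/m_e) = √(6.645 × 10⁻²⁷/9.109 × 10⁻³¹) = √(7295) = 85.4.

λ_e/λ_α = 85.4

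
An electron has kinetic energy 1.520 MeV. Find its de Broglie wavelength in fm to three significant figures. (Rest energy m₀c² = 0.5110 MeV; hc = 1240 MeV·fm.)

λ = 631 fm

Total energy E = KE + m₀c² = 1.520 + 0.5110 = 2.0310 MeV.
(pc)² = E² − (m₀c²)² = (2.0310)² − (0.5110)² = 3.864 MeV², so pc = 1.966 MeV.
λ = hc/(pc) = 1240 MeV·fm / 1.966 MeV = 631 fm.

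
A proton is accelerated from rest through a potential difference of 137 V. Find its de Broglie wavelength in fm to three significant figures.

KE = eV = 1.602 × 10⁻¹⁹ × 137.0 = 2.195 × 10⁻¹⁷ J.
p = √(2mKE) = √(2 × 1.673 × 10⁻²⁷ × 2.195 × 10⁻¹⁷) = 2.710 × 10⁻²² kg·m/s.
λ = h/p = 6.626 × 10⁻³⁴ / 2.710 × 10⁻²² = 2.45 × 10⁻¹² m = 2450 fm.

λ = 2450 fm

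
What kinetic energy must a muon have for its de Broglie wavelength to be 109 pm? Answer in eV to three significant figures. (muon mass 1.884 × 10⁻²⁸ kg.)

p = h/λ = 6.626 × 10⁻³⁴ / 1.090 × 10⁻¹⁰ = 6.079 × 10⁻²⁴ kg·m/s.
KE = p²/(2m) = (6.079 × 10⁻²⁴)² / (2 × 1.884 × 10⁻²⁸) = 9.807 × 10⁻²⁰ J = 0.612 eV.

KE = 0.612 eV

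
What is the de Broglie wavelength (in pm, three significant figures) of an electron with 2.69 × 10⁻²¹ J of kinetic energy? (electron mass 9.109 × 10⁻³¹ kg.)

λ = 9470 pm

p = √(2mKE) = √(2 × 9.109 × 10⁻³¹ × 2.690 × 10⁻²¹) = 7.000 × 10⁻²⁶ kg·m/s.
λ = h/p = 6.626 × 10⁻³⁴ / 7.000 × 10⁻²⁶ = 9.47 × 10⁻⁹ m = 9470 pm.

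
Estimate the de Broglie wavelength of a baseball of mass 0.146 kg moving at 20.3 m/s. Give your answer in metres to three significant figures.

λ = 2.24 × 10⁻³⁴ m

p = mv = 0.146 × 20.3 = 2.964 kg·m/s.
λ = h/p = 6.626 × 10⁻³⁴ / 2.964 = 2.24 × 10⁻³⁴ m.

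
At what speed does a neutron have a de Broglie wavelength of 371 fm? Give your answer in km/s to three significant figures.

p = h/λ = 6.626 × 10⁻³⁴ / 3.710 × 10⁻¹³ = 1.786 × 10⁻²¹ kg·m/s.
v = p/m = 1.786 × 10⁻²¹ / 1.675 × 10⁻²⁷ = 1.07 × 10⁶ m/s = 1070 km/s.

v = 1070 km/s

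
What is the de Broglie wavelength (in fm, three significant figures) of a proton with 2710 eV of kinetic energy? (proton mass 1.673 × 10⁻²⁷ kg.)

KE = 2710 eV = 4.341 × 10⁻¹⁶ J.
p = √(2mKE) = √(2 × 1.673 × 10⁻²⁷ × 4.341 × 10⁻¹⁶) = 1.205 × 10⁻²¹ kg·m/s.
λ = h/p = 6.626 × 10⁻³⁴ / 1.205 × 10⁻²¹ = 5.50 × 10⁻¹³ m = 550 fm.

λ = 550 fm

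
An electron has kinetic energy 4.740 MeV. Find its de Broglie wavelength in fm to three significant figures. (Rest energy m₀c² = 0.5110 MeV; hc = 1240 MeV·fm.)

λ = 237 fm

Total energy E = KE + m₀c² = 4.740 + 0.5110 = 5.2510 MeV.
(pc)² = E² − (m₀c²)² = (5.2510)² − (0.5110)² = 27.31 MeV², so pc = 5.226 MeV.
λ = hc/(pc) = 1240 MeV·fm / 5.226 MeV = 237 fm.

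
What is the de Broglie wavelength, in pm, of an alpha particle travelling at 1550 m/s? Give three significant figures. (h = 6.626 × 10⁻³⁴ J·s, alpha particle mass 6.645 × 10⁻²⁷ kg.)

p = mv = 6.645 × 10⁻²⁷ × 1550 = 1.030 × 10⁻²³ kg·m/s.
λ = h/p = 6.626 × 10⁻³⁴ / 1.030 × 10⁻²³ = 6.43 × 10⁻¹¹ m = 64.3 pm.

λ = 64.3 pm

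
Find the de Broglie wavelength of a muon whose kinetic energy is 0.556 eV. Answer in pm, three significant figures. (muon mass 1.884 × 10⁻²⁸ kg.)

KE = 0.556 eV = 8.907 × 10⁻²⁰ J.
p = √(2mKE) = √(2 × 1.884 × 10⁻²⁸ × 8.907 × 10⁻²⁰) = 5.793 × 10⁻²⁴ kg·m/s.
λ = h/p = 6.626 × 10⁻³⁴ / 5.793 × 10⁻²⁴ = 1.14 × 10⁻¹⁰ m = 114 pm.

λ = 114 pm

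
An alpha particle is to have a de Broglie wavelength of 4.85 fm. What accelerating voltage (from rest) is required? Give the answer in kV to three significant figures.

p = h/λ = 6.626 × 10⁻³⁴ / 4.850 × 10⁻¹⁵ = 1.366 × 10⁻¹⁹ kg·m/s.
KE = p²/(2m) = 1.404 × 10⁻¹² J.
V = KE/2e = 1.404 × 10⁻¹² / (2 × 1.602 × 10⁻¹⁹) = 4380 kV.

V = 4380 kV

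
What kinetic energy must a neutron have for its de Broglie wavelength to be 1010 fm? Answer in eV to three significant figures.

p = h/λ = 6.626 × 10⁻³⁴ / 1.010 × 10⁻¹² = 6.560 × 10⁻²² kg·m/s.
KE = p²/(2m) = (6.560 × 10⁻²²)² / (2 × 1.675 × 10⁻²⁷) = 1.285 × 10⁻¹⁶ J = 802 eV.

KE = 802 eV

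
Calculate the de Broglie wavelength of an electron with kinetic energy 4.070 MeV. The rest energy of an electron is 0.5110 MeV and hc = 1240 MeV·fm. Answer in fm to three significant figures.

Total energy E = KE + m₀c² = 4.070 + 0.5110 = 4.5810 MeV.
(pc)² = E² − (m₀c²)² = (4.5810)² − (0.5110)² = 20.72 MeV², so pc = 4.552 MeV.
λ = hc/(pc) = 1240 MeV·fm / 4.552 MeV = 272 fm.

λ = 272 fm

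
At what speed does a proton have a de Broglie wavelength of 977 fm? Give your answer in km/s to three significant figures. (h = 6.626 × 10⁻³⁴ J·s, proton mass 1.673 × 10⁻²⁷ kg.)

v = 405 km/s

p = h/λ = 6.626 × 10⁻³⁴ / 9.770 × 10⁻¹³ = 6.782 × 10⁻²² kg·m/s.
v = p/m = 6.782 × 10⁻²² / 1.673 × 10⁻²⁷ = 4.05 × 10⁵ m/s = 405 km/s.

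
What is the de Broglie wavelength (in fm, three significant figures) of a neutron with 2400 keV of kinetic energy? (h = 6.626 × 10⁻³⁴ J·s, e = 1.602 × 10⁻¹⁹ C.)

λ = 18.5 fm

KE = 2400 keV = 3.845 × 10⁻¹³ J.
p = √(2mKE) = √(2 × 1.675 × 10⁻²⁷ × 3.845 × 10⁻¹³) = 3.589 × 10⁻²⁰ kg·m/s.
λ = h/p = 6.626 × 10⁻³⁴ / 3.589 × 10⁻²⁰ = 1.85 × 10⁻¹⁴ m = 18.5 fm.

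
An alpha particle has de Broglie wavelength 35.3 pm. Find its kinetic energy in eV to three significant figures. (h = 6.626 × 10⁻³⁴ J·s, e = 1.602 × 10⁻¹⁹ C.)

p = h/λ = 6.626 × 10⁻³⁴ / 3.530 × 10⁻¹¹ = 1.877 × 10⁻²³ kg·m/s.
KE = p²/(2m) = (1.877 × 10⁻²³)² / (2 × 6.645 × 10⁻²⁷) = 2.651 × 10⁻²⁰ J = 0.165 eV.

KE = 0.165 eV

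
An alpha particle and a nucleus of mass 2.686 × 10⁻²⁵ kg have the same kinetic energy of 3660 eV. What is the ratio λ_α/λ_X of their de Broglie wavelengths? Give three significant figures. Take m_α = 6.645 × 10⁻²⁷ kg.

At fixed KE, p = √(2mKE) so λ = h/p ∝ 1/√m.
λ_α/λ_X = √(m_X/m_α) = √(2.686 × 10⁻²⁵/6.645 × 10⁻²⁷) = √(40.42) = 6.36.

λ_α/λ_X = 6.36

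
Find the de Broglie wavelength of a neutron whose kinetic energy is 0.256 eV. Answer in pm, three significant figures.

KE = 0.256 eV = 4.101 × 10⁻²⁰ J.
p = √(2mKE) = √(2 × 1.675 × 10⁻²⁷ × 4.101 × 10⁻²⁰) = 1.172 × 10⁻²³ kg·m/s.
λ = h/p = 6.626 × 10⁻³⁴ / 1.172 × 10⁻²³ = 5.65 × 10⁻¹¹ m = 56.5 pm.

λ = 56.5 pm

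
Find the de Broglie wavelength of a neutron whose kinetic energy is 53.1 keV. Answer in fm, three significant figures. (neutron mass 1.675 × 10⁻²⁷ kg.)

λ = 124 fm

KE = 53.1 keV = 8.507 × 10⁻¹⁵ J.
p = √(2mKE) = √(2 × 1.675 × 10⁻²⁷ × 8.507 × 10⁻¹⁵) = 5.338 × 10⁻²¹ kg·m/s.
λ = h/p = 6.626 × 10⁻³⁴ / 5.338 × 10⁻²¹ = 1.24 × 10⁻¹³ m = 124 fm.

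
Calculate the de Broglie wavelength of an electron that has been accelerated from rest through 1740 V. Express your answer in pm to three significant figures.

λ = 29.4 pm

KE = eV = 1.602 × 10⁻¹⁹ × 1740 = 2.787 × 10⁻¹⁶ J.
p = √(2mKE) = √(2 × 9.109 × 10⁻³¹ × 2.787 × 10⁻¹⁶) = 2.253 × 10⁻²³ kg·m/s.
λ = h/p = 6.626 × 10⁻³⁴ / 2.253 × 10⁻²³ = 2.94 × 10⁻¹¹ m = 29.4 pm.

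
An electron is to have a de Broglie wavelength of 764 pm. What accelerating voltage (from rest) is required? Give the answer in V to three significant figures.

V = 2.58 V

p = h/λ = 6.626 × 10⁻³⁴ / 7.640 × 10⁻¹⁰ = 8.673 × 10⁻²⁵ kg·m/s.
KE = p²/(2m) = 4.129 × 10⁻¹⁹ J.
V = KE/e = 4.129 × 10⁻¹⁹ / (1.602 × 10⁻¹⁹) = 2.58 V.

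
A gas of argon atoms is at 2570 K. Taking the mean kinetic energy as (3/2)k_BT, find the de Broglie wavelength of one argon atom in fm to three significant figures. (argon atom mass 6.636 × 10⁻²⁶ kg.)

KE = (3/2)k_BT = 1.5 × 1.381 × 10⁻²³ × 2570 = 5.324 × 10⁻²⁰ J.
p = √(2mKE) = √(2 × 6.636 × 10⁻²⁶ × 5.324 × 10⁻²⁰) = 8.406 × 10⁻²³ kg·m/s.
λ = h/p = 7.88 × 10⁻¹² m = 7880 fm.

λ = 7880 fm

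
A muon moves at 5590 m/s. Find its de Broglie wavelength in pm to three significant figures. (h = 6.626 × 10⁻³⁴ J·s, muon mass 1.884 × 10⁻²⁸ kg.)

λ = 629 pm

p = mv = 1.884 × 10⁻²⁸ × 5590 = 1.053 × 10⁻²⁴ kg·m/s.
λ = h/p = 6.626 × 10⁻³⁴ / 1.053 × 10⁻²⁴ = 6.29 × 10⁻¹⁰ m = 629 pm.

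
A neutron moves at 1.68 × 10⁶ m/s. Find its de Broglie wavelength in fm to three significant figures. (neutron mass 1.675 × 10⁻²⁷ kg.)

λ = 235 fm

p = mv = 1.675 × 10⁻²⁷ × 1.68 × 10⁶ = 2.814 × 10⁻²¹ kg·m/s.
λ = h/p = 6.626 × 10⁻³⁴ / 2.814 × 10⁻²¹ = 2.35 × 10⁻¹³ m = 235 fm.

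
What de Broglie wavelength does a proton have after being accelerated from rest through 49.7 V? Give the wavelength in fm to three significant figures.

KE = eV = 1.602 × 10⁻¹⁹ × 49.70 = 7.962 × 10⁻¹⁸ J.
p = √(2mKE) = √(2 × 1.673 × 10⁻²⁷ × 7.962 × 10⁻¹⁸) = 1.632 × 10⁻²² kg·m/s.
λ = h/p = 6.626 × 10⁻³⁴ / 1.632 × 10⁻²² = 4.06 × 10⁻¹² m = 4060 fm.

λ = 4060 fm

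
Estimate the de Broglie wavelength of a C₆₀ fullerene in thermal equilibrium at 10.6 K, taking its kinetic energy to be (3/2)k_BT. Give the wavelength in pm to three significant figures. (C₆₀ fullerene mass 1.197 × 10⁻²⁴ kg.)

λ = 28.9 pm

KE = (3/2)k_BT = 1.5 × 1.381 × 10⁻²³ × 10.6 = 2.196 × 10⁻²² J.
p = √(2mKE) = √(2 × 1.197 × 10⁻²⁴ × 2.196 × 10⁻²²) = 2.293 × 10⁻²³ kg·m/s.
λ = h/p = 2.89 × 10⁻¹¹ m = 28.9 pm.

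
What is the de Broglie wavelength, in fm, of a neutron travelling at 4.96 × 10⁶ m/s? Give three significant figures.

p = mv = 1.675 × 10⁻²⁷ × 4.96 × 10⁶ = 8.308 × 10⁻²¹ kg·m/s.
λ = h/p = 6.626 × 10⁻³⁴ / 8.308 × 10⁻²¹ = 7.98 × 10⁻¹⁴ m = 79.8 fm.

λ = 79.8 fm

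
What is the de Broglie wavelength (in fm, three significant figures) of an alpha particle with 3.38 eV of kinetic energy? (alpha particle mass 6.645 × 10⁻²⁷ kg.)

λ = 7810 fm

KE = 3.38 eV = 5.415 × 10⁻¹⁹ J.
p = √(2mKE) = √(2 × 6.645 × 10⁻²⁷ × 5.415 × 10⁻¹⁹) = 8.483 × 10⁻²³ kg·m/s.
λ = h/p = 6.626 × 10⁻³⁴ / 8.483 × 10⁻²³ = 7.81 × 10⁻¹² m = 7810 fm.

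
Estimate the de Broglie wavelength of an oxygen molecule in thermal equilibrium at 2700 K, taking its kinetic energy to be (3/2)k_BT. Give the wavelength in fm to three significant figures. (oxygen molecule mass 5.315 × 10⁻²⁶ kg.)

λ = 8590 fm

KE = (3/2)k_BT = 1.5 × 1.381 × 10⁻²³ × 2700 = 5.593 × 10⁻²⁰ J.
p = √(2mKE) = √(2 × 5.315 × 10⁻²⁶ × 5.593 × 10⁻²⁰) = 7.711 × 10⁻²³ kg·m/s.
λ = h/p = 8.59 × 10⁻¹² m = 8590 fm.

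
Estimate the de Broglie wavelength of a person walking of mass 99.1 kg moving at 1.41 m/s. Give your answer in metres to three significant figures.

λ = 4.74 × 10⁻³⁶ m

p = mv = 99.1 × 1.41 = 1.397 × 10² kg·m/s.
λ = h/p = 6.626 × 10⁻³⁴ / 1.397 × 10² = 4.74 × 10⁻³⁶ m.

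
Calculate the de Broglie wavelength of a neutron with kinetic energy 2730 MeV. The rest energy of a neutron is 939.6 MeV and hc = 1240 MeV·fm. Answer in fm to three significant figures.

λ = 0.350 fm

Total energy E = KE + m₀c² = 2730 + 939.6 = 3669.6 MeV.
(pc)² = E² − (m₀c²)² = (3669.6)² − (939.6)² = 1.258 × 10⁷ MeV², so pc = 3547 MeV.
λ = hc/(pc) = 1240 MeV·fm / 3547 MeV = 0.350 fm.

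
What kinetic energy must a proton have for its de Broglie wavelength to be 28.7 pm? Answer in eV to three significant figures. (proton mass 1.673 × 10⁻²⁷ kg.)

p = h/λ = 6.626 × 10⁻³⁴ / 2.870 × 10⁻¹¹ = 2.309 × 10⁻²³ kg·m/s.
KE = p²/(2m) = (2.309 × 10⁻²³)² / (2 × 1.673 × 10⁻²⁷) = 1.593 × 10⁻¹⁹ J = 0.994 eV.

KE = 0.994 eV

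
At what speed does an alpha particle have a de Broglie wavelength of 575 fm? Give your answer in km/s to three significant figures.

p = h/λ = 6.626 × 10⁻³⁴ / 5.750 × 10⁻¹³ = 1.152 × 10⁻²¹ kg·m/s.
v = p/m = 1.152 × 10⁻²¹ / 6.645 × 10⁻²⁷ = 1.73 × 10⁵ m/s = 173 km/s.

v = 173 km/s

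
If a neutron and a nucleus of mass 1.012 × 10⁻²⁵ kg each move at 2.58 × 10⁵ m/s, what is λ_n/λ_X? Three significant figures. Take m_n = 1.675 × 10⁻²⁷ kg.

λ_n/λ_X = 60.4

At fixed v, p = mv so λ = h/(mv) ∝ 1/m.
λ_n/λ_X = m_X/m_n = 1.012 × 10⁻²⁵/1.675 × 10⁻²⁷ = 60.4.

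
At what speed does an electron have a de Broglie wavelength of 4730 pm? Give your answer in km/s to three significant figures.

p = h/λ = 6.626 × 10⁻³⁴ / 4.730 × 10⁻⁹ = 1.401 × 10⁻²⁵ kg·m/s.
v = p/m = 1.401 × 10⁻²⁵ / 9.109 × 10⁻³¹ = 1.54 × 10⁵ m/s = 154 km/s.

v = 154 km/s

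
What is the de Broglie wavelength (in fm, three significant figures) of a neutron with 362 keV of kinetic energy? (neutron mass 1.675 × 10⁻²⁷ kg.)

λ = 47.5 fm

KE = 362 keV = 5.799 × 10⁻¹⁴ J.
p = √(2mKE) = √(2 × 1.675 × 10⁻²⁷ × 5.799 × 10⁻¹⁴) = 1.394 × 10⁻²⁰ kg·m/s.
λ = h/p = 6.626 × 10⁻³⁴ / 1.394 × 10⁻²⁰ = 4.75 × 10⁻¹⁴ m = 47.5 fm.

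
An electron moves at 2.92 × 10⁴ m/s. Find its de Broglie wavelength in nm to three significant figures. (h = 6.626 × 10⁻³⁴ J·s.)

p = mv = 9.109 × 10⁻³¹ × 2.92 × 10⁴ = 2.660 × 10⁻²⁶ kg·m/s.
λ = h/p = 6.626 × 10⁻³⁴ / 2.660 × 10⁻²⁶ = 2.49 × 10⁻⁸ m = 24.9 nm.

λ = 24.9 nm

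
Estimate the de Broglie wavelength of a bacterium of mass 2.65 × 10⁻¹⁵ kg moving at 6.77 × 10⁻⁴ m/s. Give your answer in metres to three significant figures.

λ = 3.69 × 10⁻¹⁶ m

p = mv = 2.65 × 10⁻¹⁵ × 6.77 × 10⁻⁴ = 1.794 × 10⁻¹⁸ kg·m/s.
λ = h/p = 6.626 × 10⁻³⁴ / 1.794 × 10⁻¹⁸ = 3.69 × 10⁻¹⁶ m.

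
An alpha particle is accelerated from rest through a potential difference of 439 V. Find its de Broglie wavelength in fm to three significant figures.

KE = 2eV = 2 × 1.602 × 10⁻¹⁹ × 439.0 = 1.407 × 10⁻¹⁶ J.
p = √(2mKE) = √(2 × 6.645 × 10⁻²⁷ × 1.407 × 10⁻¹⁶) = 1.367 × 10⁻²¹ kg·m/s.
λ = h/p = 6.626 × 10⁻³⁴ / 1.367 × 10⁻²¹ = 4.85 × 10⁻¹³ m = 485 fm.

λ = 485 fm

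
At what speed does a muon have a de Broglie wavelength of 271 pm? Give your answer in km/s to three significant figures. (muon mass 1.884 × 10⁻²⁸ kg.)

v = 13.0 km/s

p = h/λ = 6.626 × 10⁻³⁴ / 2.710 × 10⁻¹⁰ = 2.445 × 10⁻²⁴ kg·m/s.
v = p/m = 2.445 × 10⁻²⁴ / 1.884 × 10⁻²⁸ = 1.30 × 10⁴ m/s = 13.0 km/s.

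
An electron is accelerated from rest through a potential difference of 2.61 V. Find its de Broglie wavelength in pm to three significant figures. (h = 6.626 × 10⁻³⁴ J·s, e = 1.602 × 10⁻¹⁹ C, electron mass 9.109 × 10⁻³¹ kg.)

KE = eV = 1.602 × 10⁻¹⁹ × 2.610 = 4.181 × 10⁻¹⁹ J.
p = √(2mKE) = √(2 × 9.109 × 10⁻³¹ × 4.181 × 10⁻¹⁹) = 8.728 × 10⁻²⁵ kg·m/s.
λ = h/p = 6.626 × 10⁻³⁴ / 8.728 × 10⁻²⁵ = 7.59 × 10⁻¹⁰ m = 759 pm.

λ = 759 pm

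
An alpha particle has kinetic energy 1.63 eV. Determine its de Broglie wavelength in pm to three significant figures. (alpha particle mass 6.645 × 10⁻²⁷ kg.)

KE = 1.63 eV = 2.611 × 10⁻¹⁹ J.
p = √(2mKE) = √(2 × 6.645 × 10⁻²⁷ × 2.611 × 10⁻¹⁹) = 5.891 × 10⁻²³ kg·m/s.
λ = h/p = 6.626 × 10⁻³⁴ / 5.891 × 10⁻²³ = 1.12 × 10⁻¹¹ m = 11.2 pm.

λ = 11.2 pm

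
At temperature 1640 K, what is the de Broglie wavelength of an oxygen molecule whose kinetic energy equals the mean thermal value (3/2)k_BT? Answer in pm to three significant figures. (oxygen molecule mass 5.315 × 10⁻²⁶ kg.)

KE = (3/2)k_BT = 1.5 × 1.381 × 10⁻²³ × 1640 = 3.397 × 10⁻²⁰ J.
p = √(2mKE) = √(2 × 5.315 × 10⁻²⁶ × 3.397 × 10⁻²⁰) = 6.009 × 10⁻²³ kg·m/s.
λ = h/p = 1.10 × 10⁻¹¹ m = 11.0 pm.

λ = 11.0 pm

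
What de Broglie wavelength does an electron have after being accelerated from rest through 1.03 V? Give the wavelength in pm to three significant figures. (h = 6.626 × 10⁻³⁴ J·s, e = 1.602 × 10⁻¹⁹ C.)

KE = eV = 1.602 × 10⁻¹⁹ × 1.030 = 1.650 × 10⁻¹⁹ J.
p = √(2mKE) = √(2 × 9.109 × 10⁻³¹ × 1.650 × 10⁻¹⁹) = 5.483 × 10⁻²⁵ kg·m/s.
λ = h/p = 6.626 × 10⁻³⁴ / 5.483 × 10⁻²⁵ = 1.21 × 10⁻⁹ m = 1210 pm.

λ = 1210 pm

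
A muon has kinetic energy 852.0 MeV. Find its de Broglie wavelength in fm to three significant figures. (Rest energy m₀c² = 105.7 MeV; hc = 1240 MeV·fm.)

λ = 1.30 fm

Total energy E = KE + m₀c² = 852.0 + 105.7 = 957.7 MeV.
(pc)² = E² − (m₀c²)² = (957.7)² − (105.7)² = 9.060 × 10⁵ MeV², so pc = 951.8 MeV.
λ = hc/(pc) = 1240 MeV·fm / 951.8 MeV = 1.30 fm.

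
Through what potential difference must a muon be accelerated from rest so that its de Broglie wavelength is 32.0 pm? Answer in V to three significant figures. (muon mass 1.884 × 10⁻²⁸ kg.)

V = 7.10 V

p = h/λ = 6.626 × 10⁻³⁴ / 3.200 × 10⁻¹¹ = 2.071 × 10⁻²³ kg·m/s.
KE = p²/(2m) = 1.138 × 10⁻¹⁸ J.
V = KE/e = 1.138 × 10⁻¹⁸ / (1.602 × 10⁻¹⁹) = 7.10 V.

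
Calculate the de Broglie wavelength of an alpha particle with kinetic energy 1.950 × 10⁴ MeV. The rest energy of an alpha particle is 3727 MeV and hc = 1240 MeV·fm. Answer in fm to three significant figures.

Total energy E = KE + m₀c² = 1.950 × 10⁴ + 3727 = 23227 MeV.
(pc)² = E² − (m₀c²)² = (23227)² − (3727)² = 5.256 × 10⁸ MeV², so pc = 2.293 × 10⁴ MeV.
λ = hc/(pc) = 1240 MeV·fm / 2.293 × 10⁴ MeV = 0.0541 fm.

λ = 0.0541 fm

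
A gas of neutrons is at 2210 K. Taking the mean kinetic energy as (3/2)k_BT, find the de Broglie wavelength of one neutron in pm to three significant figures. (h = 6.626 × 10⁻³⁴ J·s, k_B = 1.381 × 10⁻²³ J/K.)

KE = (3/2)k_BT = 1.5 × 1.381 × 10⁻²³ × 2210 = 4.578 × 10⁻²⁰ J.
p = √(2mKE) = √(2 × 1.675 × 10⁻²⁷ × 4.578 × 10⁻²⁰) = 1.238 × 10⁻²³ kg·m/s.
λ = h/p = 5.35 × 10⁻¹¹ m = 53.5 pm.

λ = 53.5 pm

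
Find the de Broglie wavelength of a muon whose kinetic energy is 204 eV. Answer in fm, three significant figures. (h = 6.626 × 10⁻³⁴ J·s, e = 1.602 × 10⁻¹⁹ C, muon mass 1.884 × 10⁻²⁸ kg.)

KE = 204 eV = 3.268 × 10⁻¹⁷ J.
p = √(2mKE) = √(2 × 1.884 × 10⁻²⁸ × 3.268 × 10⁻¹⁷) = 1.110 × 10⁻²² kg·m/s.
λ = h/p = 6.626 × 10⁻³⁴ / 1.110 × 10⁻²² = 5.97 × 10⁻¹² m = 5970 fm.

λ = 5970 fm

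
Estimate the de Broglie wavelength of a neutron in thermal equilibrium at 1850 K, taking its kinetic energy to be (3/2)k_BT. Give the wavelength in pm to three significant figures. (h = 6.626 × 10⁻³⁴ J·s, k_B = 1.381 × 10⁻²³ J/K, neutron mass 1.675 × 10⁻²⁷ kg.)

λ = 58.5 pm

KE = (3/2)k_BT = 1.5 × 1.381 × 10⁻²³ × 1850 = 3.832 × 10⁻²⁰ J.
p = √(2mKE) = √(2 × 1.675 × 10⁻²⁷ × 3.832 × 10⁻²⁰) = 1.133 × 10⁻²³ kg·m/s.
λ = h/p = 5.85 × 10⁻¹¹ m = 58.5 pm.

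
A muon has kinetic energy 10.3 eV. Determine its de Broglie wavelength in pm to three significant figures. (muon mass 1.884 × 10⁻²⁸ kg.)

λ = 26.6 pm

KE = 10.3 eV = 1.650 × 10⁻¹⁸ J.
p = √(2mKE) = √(2 × 1.884 × 10⁻²⁸ × 1.650 × 10⁻¹⁸) = 2.493 × 10⁻²³ kg·m/s.
λ = h/p = 6.626 × 10⁻³⁴ / 2.493 × 10⁻²³ = 2.66 × 10⁻¹¹ m = 26.6 pm.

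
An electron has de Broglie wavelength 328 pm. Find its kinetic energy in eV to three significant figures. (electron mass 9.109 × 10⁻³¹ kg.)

KE = 14.0 eV

p = h/λ = 6.626 × 10⁻³⁴ / 3.280 × 10⁻¹⁰ = 2.020 × 10⁻²⁴ kg·m/s.
KE = p²/(2m) = (2.020 × 10⁻²⁴)² / (2 × 9.109 × 10⁻³¹) = 2.240 × 10⁻¹⁸ J = 14.0 eV.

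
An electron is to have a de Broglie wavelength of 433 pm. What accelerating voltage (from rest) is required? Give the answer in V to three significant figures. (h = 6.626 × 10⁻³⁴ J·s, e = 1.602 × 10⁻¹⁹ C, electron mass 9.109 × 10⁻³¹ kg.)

V = 8.02 V

p = h/λ = 6.626 × 10⁻³⁴ / 4.330 × 10⁻¹⁰ = 1.530 × 10⁻²⁴ kg·m/s.
KE = p²/(2m) = 1.285 × 10⁻¹⁸ J.
V = KE/e = 1.285 × 10⁻¹⁸ / (1.602 × 10⁻¹⁹) = 8.02 V.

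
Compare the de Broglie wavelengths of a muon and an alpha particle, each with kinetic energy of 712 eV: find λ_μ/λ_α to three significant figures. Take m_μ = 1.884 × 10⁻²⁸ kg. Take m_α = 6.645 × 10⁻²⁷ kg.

At fixed KE, p = √(2mKE) so λ = h/p ∝ 1/√m.
λ_μ/λ_α = √(m_α/m_μ) = √(6.645 × 10⁻²⁷/1.884 × 10⁻²⁸) = √(35.27) = 5.94.

λ_μ/λ_α = 5.94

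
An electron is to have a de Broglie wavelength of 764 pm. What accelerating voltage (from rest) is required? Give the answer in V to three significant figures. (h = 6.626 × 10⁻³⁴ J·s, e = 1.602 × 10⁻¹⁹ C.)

p = h/λ = 6.626 × 10⁻³⁴ / 7.640 × 10⁻¹⁰ = 8.673 × 10⁻²⁵ kg·m/s.
KE = p²/(2m) = 4.129 × 10⁻¹⁹ J.
V = KE/e = 4.129 × 10⁻¹⁹ / (1.602 × 10⁻¹⁹) = 2.58 V.

V = 2.58 V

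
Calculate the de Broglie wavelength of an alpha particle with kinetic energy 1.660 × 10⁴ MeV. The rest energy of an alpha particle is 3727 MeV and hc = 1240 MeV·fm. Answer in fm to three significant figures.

Total energy E = KE + m₀c² = 1.660 × 10⁴ + 3727 = 20327 MeV.
(pc)² = E² − (m₀c²)² = (20327)² − (3727)² = 3.993 × 10⁸ MeV², so pc = 1.998 × 10⁴ MeV.
λ = hc/(pc) = 1240 MeV·fm / 1.998 × 10⁴ MeV = 0.0621 fm.

λ = 0.0621 fm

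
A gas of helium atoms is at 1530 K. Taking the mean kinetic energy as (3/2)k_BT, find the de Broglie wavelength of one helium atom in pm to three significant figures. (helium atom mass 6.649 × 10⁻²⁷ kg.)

λ = 32.3 pm

KE = (3/2)k_BT = 1.5 × 1.381 × 10⁻²³ × 1530 = 3.169 × 10⁻²⁰ J.
p = √(2mKE) = √(2 × 6.649 × 10⁻²⁷ × 3.169 × 10⁻²⁰) = 2.053 × 10⁻²³ kg·m/s.
λ = h/p = 3.23 × 10⁻¹¹ m = 32.3 pm.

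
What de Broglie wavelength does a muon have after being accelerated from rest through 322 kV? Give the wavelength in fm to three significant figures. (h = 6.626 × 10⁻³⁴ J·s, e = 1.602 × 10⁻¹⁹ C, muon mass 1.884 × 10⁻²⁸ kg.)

λ = 150 fm

KE = eV = 1.602 × 10⁻¹⁹ × 3.220 × 10⁵ = 5.158 × 10⁻¹⁴ J.
p = √(2mKE) = √(2 × 1.884 × 10⁻²⁸ × 5.158 × 10⁻¹⁴) = 4.409 × 10⁻²¹ kg·m/s.
λ = h/p = 6.626 × 10⁻³⁴ / 4.409 × 10⁻²¹ = 1.50 × 10⁻¹³ m = 150 fm.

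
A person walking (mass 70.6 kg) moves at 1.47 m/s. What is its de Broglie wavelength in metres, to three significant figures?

λ = 6.38 × 10⁻³⁶ m

p = mv = 70.6 × 1.47 = 1.038 × 10² kg·m/s.
λ = h/p = 6.626 × 10⁻³⁴ / 1.038 × 10² = 6.38 × 10⁻³⁶ m.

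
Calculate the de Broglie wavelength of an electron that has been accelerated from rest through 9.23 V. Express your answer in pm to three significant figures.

KE = eV = 1.602 × 10⁻¹⁹ × 9.230 = 1.479 × 10⁻¹⁸ J.
p = √(2mKE) = √(2 × 9.109 × 10⁻³¹ × 1.479 × 10⁻¹⁸) = 1.641 × 10⁻²⁴ kg·m/s.
λ = h/p = 6.626 × 10⁻³⁴ / 1.641 × 10⁻²⁴ = 4.04 × 10⁻¹⁰ m = 404 pm.

λ = 404 pm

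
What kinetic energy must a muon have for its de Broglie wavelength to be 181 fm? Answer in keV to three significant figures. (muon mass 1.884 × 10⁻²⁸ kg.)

p = h/λ = 6.626 × 10⁻³⁴ / 1.810 × 10⁻¹³ = 3.661 × 10⁻²¹ kg·m/s.
KE = p²/(2m) = (3.661 × 10⁻²¹)² / (2 × 1.884 × 10⁻²⁸) = 3.557 × 10⁻¹⁴ J = 222 keV.

KE = 222 keV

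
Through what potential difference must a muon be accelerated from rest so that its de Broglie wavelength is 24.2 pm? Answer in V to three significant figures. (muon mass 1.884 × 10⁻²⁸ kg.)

V = 12.4 V

p = h/λ = 6.626 × 10⁻³⁴ / 2.420 × 10⁻¹¹ = 2.738 × 10⁻²³ kg·m/s.
KE = p²/(2m) = 1.990 × 10⁻¹⁸ J.
V = KE/e = 1.990 × 10⁻¹⁸ / (1.602 × 10⁻¹⁹) = 12.4 V.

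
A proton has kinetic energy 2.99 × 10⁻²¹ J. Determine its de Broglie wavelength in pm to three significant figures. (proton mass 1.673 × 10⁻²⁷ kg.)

p = √(2mKE) = √(2 × 1.673 × 10⁻²⁷ × 2.990 × 10⁻²¹) = 3.163 × 10⁻²⁴ kg·m/s.
λ = h/p = 6.626 × 10⁻³⁴ / 3.163 × 10⁻²⁴ = 2.09 × 10⁻¹⁰ m = 209 pm.

λ = 209 pm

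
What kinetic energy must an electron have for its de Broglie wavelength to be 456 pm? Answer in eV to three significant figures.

KE = 7.23 eV

p = h/λ = 6.626 × 10⁻³⁴ / 4.560 × 10⁻¹⁰ = 1.453 × 10⁻²⁴ kg·m/s.
KE = p²/(2m) = (1.453 × 10⁻²⁴)² / (2 × 9.109 × 10⁻³¹) = 1.159 × 10⁻¹⁸ J = 7.23 eV.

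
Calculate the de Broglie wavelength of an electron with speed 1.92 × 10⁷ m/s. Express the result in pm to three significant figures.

p = mv = 9.109 × 10⁻³¹ × 1.92 × 10⁷ = 1.749 × 10⁻²³ kg·m/s.
λ = h/p = 6.626 × 10⁻³⁴ / 1.749 × 10⁻²³ = 3.79 × 10⁻¹¹ m = 37.9 pm.

λ = 37.9 pm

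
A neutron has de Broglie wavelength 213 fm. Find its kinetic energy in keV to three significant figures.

p = h/λ = 6.626 × 10⁻³⁴ / 2.130 × 10⁻¹³ = 3.111 × 10⁻²¹ kg·m/s.
KE = p²/(2m) = (3.111 × 10⁻²¹)² / (2 × 1.675 × 10⁻²⁷) = 2.889 × 10⁻¹⁵ J = 18.0 keV.

KE = 18.0 keV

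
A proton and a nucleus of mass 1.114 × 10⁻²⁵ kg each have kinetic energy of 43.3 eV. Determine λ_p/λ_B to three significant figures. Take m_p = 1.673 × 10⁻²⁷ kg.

At fixed KE, p = √(2mKE) so λ = h/p ∝ 1/√m.
λ_p/λ_B = √(m_B/m_p) = √(1.114 × 10⁻²⁵/1.673 × 10⁻²⁷) = √(66.59) = 8.16.

λ_p/λ_B = 8.16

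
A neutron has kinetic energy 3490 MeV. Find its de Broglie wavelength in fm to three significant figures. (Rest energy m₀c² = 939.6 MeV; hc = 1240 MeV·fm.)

Total energy E = KE + m₀c² = 3490 + 939.6 = 4429.6 MeV.
(pc)² = E² − (m₀c²)² = (4429.6)² − (939.6)² = 1.874 × 10⁷ MeV², so pc = 4329 MeV.
λ = hc/(pc) = 1240 MeV·fm / 4329 MeV = 0.286 fm.

λ = 0.286 fm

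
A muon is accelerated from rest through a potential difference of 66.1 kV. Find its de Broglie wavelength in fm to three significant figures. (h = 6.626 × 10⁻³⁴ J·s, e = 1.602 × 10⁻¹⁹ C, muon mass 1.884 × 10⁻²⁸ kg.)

λ = 332 fm

KE = eV = 1.602 × 10⁻¹⁹ × 6.610 × 10⁴ = 1.059 × 10⁻¹⁴ J.
p = √(2mKE) = √(2 × 1.884 × 10⁻²⁸ × 1.059 × 10⁻¹⁴) = 1.998 × 10⁻²¹ kg·m/s.
λ = h/p = 6.626 × 10⁻³⁴ / 1.998 × 10⁻²¹ = 3.32 × 10⁻¹³ m = 332 fm.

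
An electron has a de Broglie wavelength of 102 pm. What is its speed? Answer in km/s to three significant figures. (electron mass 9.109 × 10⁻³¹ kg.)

p = h/λ = 6.626 × 10⁻³⁴ / 1.020 × 10⁻¹⁰ = 6.496 × 10⁻²⁴ kg·m/s.
v = p/m = 6.496 × 10⁻²⁴ / 9.109 × 10⁻³¹ = 7.13 × 10⁶ m/s = 7130 km/s.

v = 7130 km/s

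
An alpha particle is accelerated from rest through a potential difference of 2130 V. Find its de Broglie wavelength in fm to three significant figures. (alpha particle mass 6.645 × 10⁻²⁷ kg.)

KE = 2eV = 2 × 1.602 × 10⁻¹⁹ × 2130 = 6.825 × 10⁻¹⁶ J.
p = √(2mKE) = √(2 × 6.645 × 10⁻²⁷ × 6.825 × 10⁻¹⁶) = 3.012 × 10⁻²¹ kg·m/s.
λ = h/p = 6.626 × 10⁻³⁴ / 3.012 × 10⁻²¹ = 2.20 × 10⁻¹³ m = 220 fm.

λ = 220 fm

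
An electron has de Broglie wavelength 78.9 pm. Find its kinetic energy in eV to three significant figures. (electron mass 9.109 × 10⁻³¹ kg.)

KE = 242 eV

p = h/λ = 6.626 × 10⁻³⁴ / 7.890 × 10⁻¹¹ = 8.398 × 10⁻²⁴ kg·m/s.
KE = p²/(2m) = (8.398 × 10⁻²⁴)² / (2 × 9.109 × 10⁻³¹) = 3.871 × 10⁻¹⁷ J = 242 eV.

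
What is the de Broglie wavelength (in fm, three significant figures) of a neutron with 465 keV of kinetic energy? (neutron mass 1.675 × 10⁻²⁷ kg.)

λ = 41.9 fm

KE = 465 keV = 7.449 × 10⁻¹⁴ J.
p = √(2mKE) = √(2 × 1.675 × 10⁻²⁷ × 7.449 × 10⁻¹⁴) = 1.580 × 10⁻²⁰ kg·m/s.
λ = h/p = 6.626 × 10⁻³⁴ / 1.580 × 10⁻²⁰ = 4.19 × 10⁻¹⁴ m = 41.9 fm.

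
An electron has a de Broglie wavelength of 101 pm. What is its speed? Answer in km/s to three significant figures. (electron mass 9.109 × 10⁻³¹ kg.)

p = h/λ = 6.626 × 10⁻³⁴ / 1.010 × 10⁻¹⁰ = 6.560 × 10⁻²⁴ kg·m/s.
v = p/m = 6.560 × 10⁻²⁴ / 9.109 × 10⁻³¹ = 7.20 × 10⁶ m/s = 7200 km/s.

v = 7200 km/s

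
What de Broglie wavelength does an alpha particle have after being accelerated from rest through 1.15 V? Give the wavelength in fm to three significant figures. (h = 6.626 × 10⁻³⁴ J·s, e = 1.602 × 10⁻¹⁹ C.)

KE = 2eV = 2 × 1.602 × 10⁻¹⁹ × 1.150 = 3.685 × 10⁻¹⁹ J.
p = √(2mKE) = √(2 × 6.645 × 10⁻²⁷ × 3.685 × 10⁻¹⁹) = 6.998 × 10⁻²³ kg·m/s.
λ = h/p = 6.626 × 10⁻³⁴ / 6.998 × 10⁻²³ = 9.47 × 10⁻¹² m = 9470 fm.

λ = 9470 fm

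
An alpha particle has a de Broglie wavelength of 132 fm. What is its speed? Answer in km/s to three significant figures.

p = h/λ = 6.626 × 10⁻³⁴ / 1.320 × 10⁻¹³ = 5.020 × 10⁻²¹ kg·m/s.
v = p/m = 5.020 × 10⁻²¹ / 6.645 × 10⁻²⁷ = 7.55 × 10⁵ m/s = 755 km/s.

v = 755 km/s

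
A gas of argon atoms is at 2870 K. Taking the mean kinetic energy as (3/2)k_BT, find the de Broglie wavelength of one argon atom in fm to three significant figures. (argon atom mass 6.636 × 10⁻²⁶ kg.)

λ = 7460 fm

KE = (3/2)k_BT = 1.5 × 1.381 × 10⁻²³ × 2870 = 5.945 × 10⁻²⁰ J.
p = √(2mKE) = √(2 × 6.636 × 10⁻²⁶ × 5.945 × 10⁻²⁰) = 8.883 × 10⁻²³ kg·m/s.
λ = h/p = 7.46 × 10⁻¹² m = 7460 fm.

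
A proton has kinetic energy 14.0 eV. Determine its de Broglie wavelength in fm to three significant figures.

KE = 14.0 eV = 2.243 × 10⁻¹⁸ J.
p = √(2mKE) = √(2 × 1.673 × 10⁻²⁷ × 2.243 × 10⁻¹⁸) = 8.663 × 10⁻²³ kg·m/s.
λ = h/p = 6.626 × 10⁻³⁴ / 8.663 × 10⁻²³ = 7.65 × 10⁻¹² m = 7650 fm.

λ = 7650 fm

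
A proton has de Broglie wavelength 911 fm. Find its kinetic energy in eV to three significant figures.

p = h/λ = 6.626 × 10⁻³⁴ / 9.110 × 10⁻¹³ = 7.273 × 10⁻²² kg·m/s.
KE = p²/(2m) = (7.273 × 10⁻²²)² / (2 × 1.673 × 10⁻²⁷) = 1.581 × 10⁻¹⁶ J = 987 eV.

KE = 987 eV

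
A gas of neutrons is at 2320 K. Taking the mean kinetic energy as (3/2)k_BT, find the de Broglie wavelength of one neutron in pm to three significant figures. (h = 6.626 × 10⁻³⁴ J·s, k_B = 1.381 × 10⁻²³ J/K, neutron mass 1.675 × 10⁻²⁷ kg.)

λ = 52.2 pm

KE = (3/2)k_BT = 1.5 × 1.381 × 10⁻²³ × 2320 = 4.806 × 10⁻²⁰ J.
p = √(2mKE) = √(2 × 1.675 × 10⁻²⁷ × 4.806 × 10⁻²⁰) = 1.269 × 10⁻²³ kg·m/s.
λ = h/p = 5.22 × 10⁻¹¹ m = 52.2 pm.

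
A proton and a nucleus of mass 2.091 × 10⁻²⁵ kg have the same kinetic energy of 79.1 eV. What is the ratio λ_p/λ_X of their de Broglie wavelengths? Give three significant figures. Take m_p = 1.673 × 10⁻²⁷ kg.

At fixed KE, p = √(2mKE) so λ = h/p ∝ 1/√m.
λ_p/λ_X = √(m_X/m_p) = √(2.091 × 10⁻²⁵/1.673 × 10⁻²⁷) = √(125.0) = 11.2.

λ_p/λ_X = 11.2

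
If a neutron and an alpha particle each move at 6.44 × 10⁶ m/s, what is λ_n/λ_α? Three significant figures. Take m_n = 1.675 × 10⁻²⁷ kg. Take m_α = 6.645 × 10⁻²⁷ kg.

λ_n/λ_α = 3.97

At fixed v, p = mv so λ = h/(mv) ∝ 1/m.
λ_n/λ_α = m_α/m_n = 6.645 × 10⁻²⁷/1.675 × 10⁻²⁷ = 3.97.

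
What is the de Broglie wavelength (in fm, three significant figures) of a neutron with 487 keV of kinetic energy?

KE = 487 keV = 7.802 × 10⁻¹⁴ J.
p = √(2mKE) = √(2 × 1.675 × 10⁻²⁷ × 7.802 × 10⁻¹⁴) = 1.617 × 10⁻²⁰ kg·m/s.
λ = h/p = 6.626 × 10⁻³⁴ / 1.617 × 10⁻²⁰ = 4.10 × 10⁻¹⁴ m = 41.0 fm.

λ = 41.0 fm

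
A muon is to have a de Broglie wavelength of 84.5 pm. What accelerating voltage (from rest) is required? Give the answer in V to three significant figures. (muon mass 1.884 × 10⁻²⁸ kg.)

V = 1.02 V

p = h/λ = 6.626 × 10⁻³⁴ / 8.450 × 10⁻¹¹ = 7.841 × 10⁻²⁴ kg·m/s.
KE = p²/(2m) = 1.632 × 10⁻¹⁹ J.
V = KE/e = 1.632 × 10⁻¹⁹ / (1.602 × 10⁻¹⁹) = 1.02 V.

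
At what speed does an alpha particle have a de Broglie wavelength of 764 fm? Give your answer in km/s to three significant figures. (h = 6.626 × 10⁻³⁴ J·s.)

p = h/λ = 6.626 × 10⁻³⁴ / 7.640 × 10⁻¹³ = 8.673 × 10⁻²² kg·m/s.
v = p/m = 8.673 × 10⁻²² / 6.645 × 10⁻²⁷ = 1.31 × 10⁵ m/s = 131 km/s.

v = 131 km/s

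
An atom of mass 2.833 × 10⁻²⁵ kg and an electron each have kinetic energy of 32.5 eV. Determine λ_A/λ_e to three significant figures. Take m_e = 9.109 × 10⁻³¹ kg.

At fixed KE, p = √(2mKE) so λ = h/p ∝ 1/√m.
λ_A/λ_e = √(m_e/m_A) = √(9.109 × 10⁻³¹/2.833 × 10⁻²⁵) = √(3.215 × 10⁻⁶) = 1.79 × 10⁻³.

λ_A/λ_e = 1.79 × 10⁻³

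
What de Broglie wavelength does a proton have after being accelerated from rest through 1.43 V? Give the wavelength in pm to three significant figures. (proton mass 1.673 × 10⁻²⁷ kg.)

KE = eV = 1.602 × 10⁻¹⁹ × 1.430 = 2.291 × 10⁻¹⁹ J.
p = √(2mKE) = √(2 × 1.673 × 10⁻²⁷ × 2.291 × 10⁻¹⁹) = 2.769 × 10⁻²³ kg·m/s.
λ = h/p = 6.626 × 10⁻³⁴ / 2.769 × 10⁻²³ = 2.39 × 10⁻¹¹ m = 23.9 pm.

λ = 23.9 pm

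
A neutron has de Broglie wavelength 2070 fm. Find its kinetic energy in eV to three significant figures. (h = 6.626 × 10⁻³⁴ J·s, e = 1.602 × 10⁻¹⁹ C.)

p = h/λ = 6.626 × 10⁻³⁴ / 2.070 × 10⁻¹² = 3.201 × 10⁻²² kg·m/s.
KE = p²/(2m) = (3.201 × 10⁻²²)² / (2 × 1.675 × 10⁻²⁷) = 3.059 × 10⁻¹⁷ J = 191 eV.

KE = 191 eV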